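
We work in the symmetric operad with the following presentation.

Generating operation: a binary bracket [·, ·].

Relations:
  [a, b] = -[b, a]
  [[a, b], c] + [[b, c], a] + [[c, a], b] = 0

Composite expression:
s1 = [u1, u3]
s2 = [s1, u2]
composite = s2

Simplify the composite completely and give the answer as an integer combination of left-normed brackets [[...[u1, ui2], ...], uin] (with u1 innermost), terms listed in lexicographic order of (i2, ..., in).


[[u1, u3], u2]

A multilinear Lie element is pinned by u1-initial words (u1 innermost).
Composite bracket: [[u1, u3], u2]
Expanding via [a, b] = ab - ba: 4 signed words (2^2 = 4).
Words beginning with u1 determine it all:
  u1u3u2 appears with sign +1, giving the term +[[u1, u3], u2]


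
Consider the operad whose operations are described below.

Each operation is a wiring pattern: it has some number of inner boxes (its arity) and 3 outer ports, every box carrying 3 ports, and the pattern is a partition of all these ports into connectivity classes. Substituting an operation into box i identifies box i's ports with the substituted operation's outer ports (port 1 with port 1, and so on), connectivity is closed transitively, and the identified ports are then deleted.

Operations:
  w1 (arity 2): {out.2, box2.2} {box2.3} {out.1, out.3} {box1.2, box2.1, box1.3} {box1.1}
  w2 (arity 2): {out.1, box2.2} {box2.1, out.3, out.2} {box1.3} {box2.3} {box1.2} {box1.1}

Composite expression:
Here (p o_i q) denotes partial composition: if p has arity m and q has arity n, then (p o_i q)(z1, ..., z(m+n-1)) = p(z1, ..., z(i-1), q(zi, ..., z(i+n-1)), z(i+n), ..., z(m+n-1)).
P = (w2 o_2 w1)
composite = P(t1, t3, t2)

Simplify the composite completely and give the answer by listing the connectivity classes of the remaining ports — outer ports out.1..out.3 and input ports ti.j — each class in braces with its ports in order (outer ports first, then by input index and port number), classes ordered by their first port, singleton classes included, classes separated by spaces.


{out.1, t2.2} {out.2, out.3} {t1.1} {t1.2} {t1.3} {t2.1, t3.2, t3.3} {t2.3} {t3.1}

Connectivity passes through glued w2-boundaries; trace each wire chain.
the subtree at w1 composes to {out.1, out.3} {out.2, t2.2} {t2.1, t3.2, t3.3} {t2.3} {t3.1} on (t3, t2); out.j = own outer ports
the subtree at w2 composes to {out.1, t2.2} {out.2, out.3} {t1.1} {t1.2} {t1.3} {t2.1, t3.2, t3.3} {t2.3} {t3.1} on (t1, t3, t2); out.j = own outer ports


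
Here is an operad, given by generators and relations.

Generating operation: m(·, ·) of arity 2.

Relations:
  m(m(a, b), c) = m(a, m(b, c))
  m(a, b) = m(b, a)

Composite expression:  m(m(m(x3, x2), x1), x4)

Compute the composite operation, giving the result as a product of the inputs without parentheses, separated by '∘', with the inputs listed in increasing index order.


With m associative and commutative, the x-input set is all that matters.
m(x3, x2) reduces to x3 ∘ x2
m(m(x3, x2), x1) reduces to x3 ∘ x2 ∘ x1
m(m(m(x3, x2), x1), x4) reduces to x3 ∘ x2 ∘ x1 ∘ x4
sorting the factors by input index: x1 ∘ x2 ∘ x3 ∘ x4

x1 ∘ x2 ∘ x3 ∘ x4


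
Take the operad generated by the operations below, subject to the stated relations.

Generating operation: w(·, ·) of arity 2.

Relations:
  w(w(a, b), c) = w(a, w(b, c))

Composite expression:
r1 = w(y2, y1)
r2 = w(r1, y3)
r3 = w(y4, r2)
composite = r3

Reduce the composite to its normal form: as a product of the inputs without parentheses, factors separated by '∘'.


y4 ∘ y2 ∘ y1 ∘ y3

Associativity of w dissolves the nesting; only the y-input order survives.
w(y2, y1) collapses to y2 ∘ y1
w(w(y2, y1), y3) collapses to y2 ∘ y1 ∘ y3
w(y4, w(w(y2, y1), y3)) collapses to y4 ∘ y2 ∘ y1 ∘ y3


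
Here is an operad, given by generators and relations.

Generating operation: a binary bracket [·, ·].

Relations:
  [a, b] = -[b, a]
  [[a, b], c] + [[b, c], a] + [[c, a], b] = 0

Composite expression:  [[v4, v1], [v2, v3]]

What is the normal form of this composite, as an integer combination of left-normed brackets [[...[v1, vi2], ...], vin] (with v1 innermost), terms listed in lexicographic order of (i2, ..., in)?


-[[[v1, v4], v2], v3] + [[[v1, v4], v3], v2]

In the tensor algebra, words opening v1 carry the v1-anchored form.
Composite bracket: [[v4, v1], [v2, v3]]
Each bracket splits as ab - ba, giving 8 signed words (2^3 = 8).
The v1-initial words carry the normal form:
  v1v4v2v3 (sign -1) contributes -[[[v1, v4], v2], v3]
  v1v4v3v2 (sign +1) contributes +[[[v1, v4], v3], v2]


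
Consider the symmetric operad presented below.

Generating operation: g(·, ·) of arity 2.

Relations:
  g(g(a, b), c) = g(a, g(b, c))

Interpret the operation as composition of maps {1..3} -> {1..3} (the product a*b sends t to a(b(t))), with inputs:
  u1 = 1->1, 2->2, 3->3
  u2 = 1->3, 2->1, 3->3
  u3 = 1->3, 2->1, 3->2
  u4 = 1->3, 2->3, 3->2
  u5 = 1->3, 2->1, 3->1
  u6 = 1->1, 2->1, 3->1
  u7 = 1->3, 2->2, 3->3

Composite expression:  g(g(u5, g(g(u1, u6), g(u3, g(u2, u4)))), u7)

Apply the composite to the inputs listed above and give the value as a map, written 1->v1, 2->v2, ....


1->3, 2->3, 3->3

g(u1, u6) = 1->1, 2->1, 3->1
g(u2, u4) = 1->3, 2->3, 3->1
g(u3, g(u2, u4)) = 1->2, 2->2, 3->3
g(g(u1, u6), g(u3, g(u2, u4))) = 1->1, 2->1, 3->1
g(u5, g(g(u1, u6), g(u3, g(u2, u4)))) = 1->3, 2->3, 3->3
g(g(u5, g(g(u1, u6), g(u3, g(u2, u4)))), u7) = 1->3, 2->3, 3->3


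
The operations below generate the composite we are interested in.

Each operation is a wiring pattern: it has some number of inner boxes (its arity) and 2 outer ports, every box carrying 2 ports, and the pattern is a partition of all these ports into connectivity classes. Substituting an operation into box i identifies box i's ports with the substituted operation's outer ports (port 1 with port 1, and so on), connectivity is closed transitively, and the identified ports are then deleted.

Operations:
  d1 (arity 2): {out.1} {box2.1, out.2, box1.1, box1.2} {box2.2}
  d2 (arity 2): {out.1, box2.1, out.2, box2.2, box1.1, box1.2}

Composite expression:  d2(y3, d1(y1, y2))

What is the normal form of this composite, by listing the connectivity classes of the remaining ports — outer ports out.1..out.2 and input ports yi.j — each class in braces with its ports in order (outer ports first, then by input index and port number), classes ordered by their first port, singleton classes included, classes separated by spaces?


{out.1, out.2, y1.1, y1.2, y2.1, y3.1, y3.2} {y2.2}

Connectivity passes through glued d2-boundaries; trace each wire chain.
after d1, the pattern on (y1, y2) reads {out.1} {out.2, y1.1, y1.2, y2.1} {y2.2} (out.j = its outer ports)
after d2, the pattern on (y3, y1, y2) reads {out.1, out.2, y1.1, y1.2, y2.1, y3.1, y3.2} {y2.2} (out.j = its outer ports)


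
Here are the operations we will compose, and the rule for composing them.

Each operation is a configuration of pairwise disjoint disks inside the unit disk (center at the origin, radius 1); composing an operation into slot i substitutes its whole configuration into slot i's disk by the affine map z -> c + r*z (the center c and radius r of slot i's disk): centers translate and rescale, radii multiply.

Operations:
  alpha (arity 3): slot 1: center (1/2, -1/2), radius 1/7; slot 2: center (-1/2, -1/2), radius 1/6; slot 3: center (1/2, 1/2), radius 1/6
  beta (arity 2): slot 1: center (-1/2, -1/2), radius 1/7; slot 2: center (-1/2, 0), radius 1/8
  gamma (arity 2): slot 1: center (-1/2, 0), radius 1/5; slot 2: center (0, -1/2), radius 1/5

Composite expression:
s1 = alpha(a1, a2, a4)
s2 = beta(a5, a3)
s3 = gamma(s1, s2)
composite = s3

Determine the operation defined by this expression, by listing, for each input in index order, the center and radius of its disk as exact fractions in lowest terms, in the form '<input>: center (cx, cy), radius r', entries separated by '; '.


a1: center (-2/5, -1/10), radius 1/35; a2: center (-3/5, -1/10), radius 1/30; a3: center (-1/10, -1/2), radius 1/40; a4: center (-2/5, 1/10), radius 1/30; a5: center (-1/10, -3/5), radius 1/35

Only the slot chain above each a matters under gamma; compose those maps.
input a1: applying the 2 nested substitutions gives center (-2/5, -1/10), radius 1/35
input a2: applying the 2 nested substitutions gives center (-3/5, -1/10), radius 1/30
input a4: applying the 2 nested substitutions gives center (-2/5, 1/10), radius 1/30
input a5: applying the 2 nested substitutions gives center (-1/10, -3/5), radius 1/35
input a3: applying the 2 nested substitutions gives center (-1/10, -1/2), radius 1/40


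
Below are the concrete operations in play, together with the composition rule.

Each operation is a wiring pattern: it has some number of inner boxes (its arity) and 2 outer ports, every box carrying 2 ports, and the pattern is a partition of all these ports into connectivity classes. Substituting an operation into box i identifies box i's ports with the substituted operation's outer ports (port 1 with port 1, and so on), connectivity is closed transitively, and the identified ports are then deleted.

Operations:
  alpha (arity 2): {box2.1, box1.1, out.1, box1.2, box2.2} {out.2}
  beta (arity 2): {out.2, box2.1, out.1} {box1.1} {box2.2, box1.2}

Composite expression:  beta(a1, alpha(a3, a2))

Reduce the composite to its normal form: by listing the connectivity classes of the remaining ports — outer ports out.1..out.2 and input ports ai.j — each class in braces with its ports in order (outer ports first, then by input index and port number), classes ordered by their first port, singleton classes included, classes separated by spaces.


{out.1, out.2, a2.1, a2.2, a3.1, a3.2} {a1.1} {a1.2}

After gluing at beta, chains via deleted ports link the a-ports.
after alpha, the pattern on (a3, a2) reads {out.1, a2.1, a2.2, a3.1, a3.2} {out.2} (out.j = its outer ports)
after beta, the pattern on (a1, a3, a2) reads {out.1, out.2, a2.1, a2.2, a3.1, a3.2} {a1.1} {a1.2} (out.j = its outer ports)


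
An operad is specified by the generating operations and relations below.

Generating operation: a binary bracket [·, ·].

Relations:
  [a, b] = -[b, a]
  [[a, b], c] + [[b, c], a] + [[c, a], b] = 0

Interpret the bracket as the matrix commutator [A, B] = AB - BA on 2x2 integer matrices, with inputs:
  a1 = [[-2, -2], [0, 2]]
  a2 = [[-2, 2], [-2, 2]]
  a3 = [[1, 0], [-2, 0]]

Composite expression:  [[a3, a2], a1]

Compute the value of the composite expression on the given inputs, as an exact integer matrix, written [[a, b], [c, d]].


[a3, a2] = [[4, 2], [10, -4]]
[[a3, a2], a1] = [[20, -8], [-40, -20]]

[[20, -8], [-40, -20]]


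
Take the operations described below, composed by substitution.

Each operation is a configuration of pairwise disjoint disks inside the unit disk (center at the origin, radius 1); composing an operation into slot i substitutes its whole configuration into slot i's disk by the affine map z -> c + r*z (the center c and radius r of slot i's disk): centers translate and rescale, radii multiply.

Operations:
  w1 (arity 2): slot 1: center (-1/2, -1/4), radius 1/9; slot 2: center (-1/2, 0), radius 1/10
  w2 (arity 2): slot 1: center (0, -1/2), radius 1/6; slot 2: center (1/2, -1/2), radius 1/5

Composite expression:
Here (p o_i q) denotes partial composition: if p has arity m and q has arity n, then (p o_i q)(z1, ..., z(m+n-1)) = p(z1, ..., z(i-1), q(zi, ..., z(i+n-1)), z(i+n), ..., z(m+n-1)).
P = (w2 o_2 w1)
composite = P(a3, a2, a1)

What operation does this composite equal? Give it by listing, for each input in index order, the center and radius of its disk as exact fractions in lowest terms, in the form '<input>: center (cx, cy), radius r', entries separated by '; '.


a1: center (2/5, -1/2), radius 1/50; a2: center (2/5, -11/20), radius 1/45; a3: center (0, -1/2), radius 1/6

Affine substitution under w2: radii multiply and a-centers shift.
tracing a3 down its 1-map path: center (0, -1/2), radius 1/6
tracing a2 down its 2-map path: center (2/5, -11/20), radius 1/45
tracing a1 down its 2-map path: center (2/5, -1/2), radius 1/50


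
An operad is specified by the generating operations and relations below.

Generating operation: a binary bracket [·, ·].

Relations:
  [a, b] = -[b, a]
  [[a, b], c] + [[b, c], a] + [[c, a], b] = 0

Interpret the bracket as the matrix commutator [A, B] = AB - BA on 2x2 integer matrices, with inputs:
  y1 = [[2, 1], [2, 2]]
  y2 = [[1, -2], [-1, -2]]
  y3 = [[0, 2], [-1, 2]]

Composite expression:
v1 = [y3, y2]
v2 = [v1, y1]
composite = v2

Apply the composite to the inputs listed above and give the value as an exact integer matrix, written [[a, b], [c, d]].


[[1, -8], [16, -1]]

[y3, y2] = [[-4, -2], [-5, 4]]
[[y3, y2], y1] = [[1, -8], [16, -1]]


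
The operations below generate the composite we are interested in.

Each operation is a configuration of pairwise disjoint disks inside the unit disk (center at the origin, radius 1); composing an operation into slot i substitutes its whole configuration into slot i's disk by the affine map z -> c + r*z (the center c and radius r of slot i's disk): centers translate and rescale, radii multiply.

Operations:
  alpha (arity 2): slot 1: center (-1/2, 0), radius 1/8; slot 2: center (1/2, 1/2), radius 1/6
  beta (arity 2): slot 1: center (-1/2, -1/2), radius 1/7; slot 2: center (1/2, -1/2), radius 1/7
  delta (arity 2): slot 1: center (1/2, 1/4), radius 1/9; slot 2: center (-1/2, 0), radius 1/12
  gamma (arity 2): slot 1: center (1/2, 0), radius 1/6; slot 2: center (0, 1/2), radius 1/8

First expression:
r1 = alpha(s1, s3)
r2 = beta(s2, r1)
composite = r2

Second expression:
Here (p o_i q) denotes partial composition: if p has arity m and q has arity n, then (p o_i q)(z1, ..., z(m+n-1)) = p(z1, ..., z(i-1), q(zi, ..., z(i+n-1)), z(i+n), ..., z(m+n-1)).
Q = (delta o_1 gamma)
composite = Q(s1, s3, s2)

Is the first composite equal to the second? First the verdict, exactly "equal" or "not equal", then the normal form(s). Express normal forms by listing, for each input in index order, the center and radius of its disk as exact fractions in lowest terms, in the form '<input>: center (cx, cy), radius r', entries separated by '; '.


not equal; first: s1: center (3/7, -1/2), radius 1/56; s2: center (-1/2, -1/2), radius 1/7; s3: center (4/7, -3/7), radius 1/42; second: s1: center (5/9, 1/4), radius 1/54; s2: center (-1/2, 0), radius 1/12; s3: center (1/2, 11/36), radius 1/72


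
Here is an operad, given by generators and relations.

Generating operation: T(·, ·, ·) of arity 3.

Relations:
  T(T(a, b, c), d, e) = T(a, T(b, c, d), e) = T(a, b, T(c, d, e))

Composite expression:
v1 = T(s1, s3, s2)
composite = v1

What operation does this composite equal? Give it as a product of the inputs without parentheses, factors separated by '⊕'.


Key point: T is associative — brackets drop, the s-order remains.
T(s1, s3, s2) spells out as s1 ⊕ s3 ⊕ s2

s1 ⊕ s3 ⊕ s2


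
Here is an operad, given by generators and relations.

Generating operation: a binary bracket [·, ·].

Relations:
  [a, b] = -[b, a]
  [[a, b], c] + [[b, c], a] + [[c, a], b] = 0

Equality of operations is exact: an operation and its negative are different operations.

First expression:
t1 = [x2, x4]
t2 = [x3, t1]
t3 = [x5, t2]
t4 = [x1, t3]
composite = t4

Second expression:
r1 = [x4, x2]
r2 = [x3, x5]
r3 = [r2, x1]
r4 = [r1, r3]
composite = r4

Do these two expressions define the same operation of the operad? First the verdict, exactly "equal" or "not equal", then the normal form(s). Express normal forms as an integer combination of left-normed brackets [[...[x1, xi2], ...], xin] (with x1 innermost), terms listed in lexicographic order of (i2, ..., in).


The first composite normalizes to [[[[x1, x2], x4], x3], x5] - [[[[x1, x3], x2], x4], x5] + [[[[x1, x3], x4], x2], x5] - [[[[x1, x4], x2], x3], x5] - [[[[x1, x5], x2], x4], x3] + [[[[x1, x5], x3], x2], x4] - [[[[x1, x5], x3], x4], x2] + [[[[x1, x5], x4], x2], x3]
The second composite normalizes to -[[[[x1, x3], x5], x2], x4] + [[[[x1, x3], x5], x4], x2] + [[[[x1, x5], x3], x2], x4] - [[[[x1, x5], x3], x4], x2]
The forms do not match — not equal.

not equal — first [[[[x1, x2], x4], x3], x5] - [[[[x1, x3], x2], x4], x5] + [[[[x1, x3], x4], x2], x5] - [[[[x1, x4], x2], x3], x5] - [[[[x1, x5], x2], x4], x3] + [[[[x1, x5], x3], x2], x4] - [[[[x1, x5], x3], x4], x2] + [[[[x1, x5], x4], x2], x3], second -[[[[x1, x3], x5], x2], x4] + [[[[x1, x3], x5], x4], x2] + [[[[x1, x5], x3], x2], x4] - [[[[x1, x5], x3], x4], x2]


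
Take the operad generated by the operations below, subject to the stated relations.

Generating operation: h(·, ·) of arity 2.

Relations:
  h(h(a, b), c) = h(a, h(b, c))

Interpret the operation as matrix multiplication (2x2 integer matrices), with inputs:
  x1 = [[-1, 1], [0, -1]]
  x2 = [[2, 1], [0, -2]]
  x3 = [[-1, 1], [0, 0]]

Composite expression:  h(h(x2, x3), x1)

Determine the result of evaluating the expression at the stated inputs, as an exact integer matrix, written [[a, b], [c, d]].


[[2, -4], [0, 0]]

h(x2, x3) = [[-2, 2], [0, 0]]
h(h(x2, x3), x1) = [[2, -4], [0, 0]]


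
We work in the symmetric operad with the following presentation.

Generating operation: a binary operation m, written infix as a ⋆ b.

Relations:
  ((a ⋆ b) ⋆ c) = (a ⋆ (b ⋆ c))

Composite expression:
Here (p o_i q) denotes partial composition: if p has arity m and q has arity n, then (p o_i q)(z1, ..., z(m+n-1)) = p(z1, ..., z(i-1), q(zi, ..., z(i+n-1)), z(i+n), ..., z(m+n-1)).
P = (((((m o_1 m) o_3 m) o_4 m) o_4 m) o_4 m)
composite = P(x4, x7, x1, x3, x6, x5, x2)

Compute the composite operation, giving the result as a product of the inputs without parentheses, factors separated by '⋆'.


x4 ⋆ x7 ⋆ x1 ⋆ x3 ⋆ x6 ⋆ x5 ⋆ x2

Key point: m is associative — brackets drop, the x-order remains.
(x4 ⋆ x7) spells out as x4 ⋆ x7
(x3 ⋆ x6) spells out as x3 ⋆ x6
((x3 ⋆ x6) ⋆ x5) spells out as x3 ⋆ x6 ⋆ x5
(((x3 ⋆ x6) ⋆ x5) ⋆ x2) spells out as x3 ⋆ x6 ⋆ x5 ⋆ x2
(x1 ⋆ (((x3 ⋆ x6) ⋆ x5) ⋆ x2)) spells out as x1 ⋆ x3 ⋆ x6 ⋆ x5 ⋆ x2
((x4 ⋆ x7) ⋆ (x1 ⋆ (((x3 ⋆ x6) ⋆ x5) ⋆ x2))) spells out as x4 ⋆ x7 ⋆ x1 ⋆ x3 ⋆ x6 ⋆ x5 ⋆ x2


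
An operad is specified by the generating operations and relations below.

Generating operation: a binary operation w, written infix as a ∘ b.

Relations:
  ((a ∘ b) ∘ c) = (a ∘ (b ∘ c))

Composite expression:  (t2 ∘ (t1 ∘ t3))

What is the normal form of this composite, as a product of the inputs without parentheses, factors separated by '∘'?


Every regrouping of w is equal, so read the t-inputs in written order.
(t1 ∘ t3) flattens to t1 ∘ t3
(t2 ∘ (t1 ∘ t3)) flattens to t2 ∘ t1 ∘ t3

t2 ∘ t1 ∘ t3


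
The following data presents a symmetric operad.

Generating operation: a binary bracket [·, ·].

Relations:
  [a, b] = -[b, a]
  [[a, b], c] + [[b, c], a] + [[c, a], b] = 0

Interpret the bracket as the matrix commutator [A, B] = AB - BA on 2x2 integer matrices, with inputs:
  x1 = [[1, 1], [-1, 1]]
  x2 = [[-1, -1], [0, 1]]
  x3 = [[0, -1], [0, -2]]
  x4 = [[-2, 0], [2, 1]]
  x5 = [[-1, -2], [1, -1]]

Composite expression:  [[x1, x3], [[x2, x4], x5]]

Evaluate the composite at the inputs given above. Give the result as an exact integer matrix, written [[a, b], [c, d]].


[[8, 4], [-12, -8]]

[x1, x3] = [[-1, -2], [-2, 1]]
[x2, x4] = [[-2, -3], [4, 2]]
[[x2, x4], x5] = [[5, 8], [4, -5]]
[[x1, x3], [[x2, x4], x5]] = [[8, 4], [-12, -8]]


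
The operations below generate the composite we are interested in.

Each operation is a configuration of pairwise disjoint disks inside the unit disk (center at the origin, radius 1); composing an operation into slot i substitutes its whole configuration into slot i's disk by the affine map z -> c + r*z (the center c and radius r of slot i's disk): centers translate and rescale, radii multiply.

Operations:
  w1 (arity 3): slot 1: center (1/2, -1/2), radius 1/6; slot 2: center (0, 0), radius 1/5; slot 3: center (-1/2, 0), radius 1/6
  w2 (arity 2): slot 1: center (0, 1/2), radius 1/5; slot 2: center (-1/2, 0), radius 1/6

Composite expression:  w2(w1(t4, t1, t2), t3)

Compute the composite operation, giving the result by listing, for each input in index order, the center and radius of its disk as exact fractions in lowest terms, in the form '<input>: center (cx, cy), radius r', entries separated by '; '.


t1: center (0, 1/2), radius 1/25; t2: center (-1/10, 1/2), radius 1/30; t3: center (-1/2, 0), radius 1/6; t4: center (1/10, 2/5), radius 1/30


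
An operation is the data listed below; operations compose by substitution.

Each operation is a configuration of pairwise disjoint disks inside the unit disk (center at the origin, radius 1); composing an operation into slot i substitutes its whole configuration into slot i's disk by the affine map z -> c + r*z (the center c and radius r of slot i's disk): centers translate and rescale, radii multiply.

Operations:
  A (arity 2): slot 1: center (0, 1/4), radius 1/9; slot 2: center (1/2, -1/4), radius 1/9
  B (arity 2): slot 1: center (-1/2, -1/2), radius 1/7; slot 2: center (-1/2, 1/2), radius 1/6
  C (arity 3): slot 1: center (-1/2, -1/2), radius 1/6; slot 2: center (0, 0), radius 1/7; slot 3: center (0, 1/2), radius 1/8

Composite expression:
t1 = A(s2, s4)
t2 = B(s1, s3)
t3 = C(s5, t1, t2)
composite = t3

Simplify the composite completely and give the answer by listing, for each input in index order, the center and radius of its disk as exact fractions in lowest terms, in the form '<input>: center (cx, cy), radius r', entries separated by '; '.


s1: center (-1/16, 7/16), radius 1/56; s2: center (0, 1/28), radius 1/63; s3: center (-1/16, 9/16), radius 1/48; s4: center (1/14, -1/28), radius 1/63; s5: center (-1/2, -1/2), radius 1/6

Each s-disk chains the slot maps above it in C; radii multiply.
tracing s5 down its 1-map path: center (-1/2, -1/2), radius 1/6
tracing s2 down its 2-map path: center (0, 1/28), radius 1/63
tracing s4 down its 2-map path: center (1/14, -1/28), radius 1/63
tracing s1 down its 2-map path: center (-1/16, 7/16), radius 1/56
tracing s3 down its 2-map path: center (-1/16, 9/16), radius 1/48


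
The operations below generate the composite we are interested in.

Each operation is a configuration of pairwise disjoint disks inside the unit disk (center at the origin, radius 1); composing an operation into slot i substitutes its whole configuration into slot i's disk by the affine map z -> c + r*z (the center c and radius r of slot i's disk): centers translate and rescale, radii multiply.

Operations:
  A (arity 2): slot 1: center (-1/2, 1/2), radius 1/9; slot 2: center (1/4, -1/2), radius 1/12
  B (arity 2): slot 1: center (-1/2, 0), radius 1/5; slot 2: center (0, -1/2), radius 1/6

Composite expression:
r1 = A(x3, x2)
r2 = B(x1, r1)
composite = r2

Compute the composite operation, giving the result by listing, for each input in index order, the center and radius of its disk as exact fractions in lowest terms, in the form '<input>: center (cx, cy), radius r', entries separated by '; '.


x1: center (-1/2, 0), radius 1/5; x2: center (1/24, -7/12), radius 1/72; x3: center (-1/12, -5/12), radius 1/54

Below B, radii multiply path by path; the x-disk centers shift.
tracing x1 down its 1-map path: center (-1/2, 0), radius 1/5
tracing x3 down its 2-map path: center (-1/12, -5/12), radius 1/54
tracing x2 down its 2-map path: center (1/24, -7/12), radius 1/72


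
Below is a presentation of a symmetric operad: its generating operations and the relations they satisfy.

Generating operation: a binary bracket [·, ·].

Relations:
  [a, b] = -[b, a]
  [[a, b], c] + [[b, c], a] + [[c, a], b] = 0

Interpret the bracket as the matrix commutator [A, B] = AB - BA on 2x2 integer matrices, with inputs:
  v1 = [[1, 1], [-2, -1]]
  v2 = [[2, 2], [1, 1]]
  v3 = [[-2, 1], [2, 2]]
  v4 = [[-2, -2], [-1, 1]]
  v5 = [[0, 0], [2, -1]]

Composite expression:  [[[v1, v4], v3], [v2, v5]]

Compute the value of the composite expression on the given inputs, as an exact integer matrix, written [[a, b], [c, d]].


[[-10, 152], [-116, 10]]

[v1, v4] = [[-5, -1], [8, 5]]
[[v1, v4], v3] = [[-10, -14], [-12, 10]]
[v2, v5] = [[4, -2], [-1, -4]]
[[[v1, v4], v3], [v2, v5]] = [[-10, 152], [-116, 10]]


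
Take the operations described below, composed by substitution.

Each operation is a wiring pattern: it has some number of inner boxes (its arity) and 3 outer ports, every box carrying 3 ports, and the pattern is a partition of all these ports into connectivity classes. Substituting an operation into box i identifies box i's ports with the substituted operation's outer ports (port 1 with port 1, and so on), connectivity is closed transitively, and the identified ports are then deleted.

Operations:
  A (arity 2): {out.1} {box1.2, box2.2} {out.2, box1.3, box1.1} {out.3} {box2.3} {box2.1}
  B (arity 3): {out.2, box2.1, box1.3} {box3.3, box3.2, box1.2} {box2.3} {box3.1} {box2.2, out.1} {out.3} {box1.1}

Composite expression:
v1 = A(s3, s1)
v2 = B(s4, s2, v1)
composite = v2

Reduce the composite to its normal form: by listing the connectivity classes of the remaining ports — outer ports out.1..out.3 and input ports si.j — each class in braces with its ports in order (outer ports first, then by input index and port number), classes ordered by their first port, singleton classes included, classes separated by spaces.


After gluing at B, chains via deleted ports link the s-ports.
after A, the pattern on (s3, s1) reads {out.1} {out.2, s3.1, s3.3} {out.3} {s1.1} {s1.2, s3.2} {s1.3} (out.j = its outer ports)
after B, the pattern on (s4, s2, s3, s1) reads {out.1, s2.2} {out.2, s2.1, s4.3} {out.3} {s1.1} {s1.2, s3.2} {s1.3} {s2.3} {s3.1, s3.3, s4.2} {s4.1} (out.j = its outer ports)

{out.1, s2.2} {out.2, s2.1, s4.3} {out.3} {s1.1} {s1.2, s3.2} {s1.3} {s2.3} {s3.1, s3.3, s4.2} {s4.1}


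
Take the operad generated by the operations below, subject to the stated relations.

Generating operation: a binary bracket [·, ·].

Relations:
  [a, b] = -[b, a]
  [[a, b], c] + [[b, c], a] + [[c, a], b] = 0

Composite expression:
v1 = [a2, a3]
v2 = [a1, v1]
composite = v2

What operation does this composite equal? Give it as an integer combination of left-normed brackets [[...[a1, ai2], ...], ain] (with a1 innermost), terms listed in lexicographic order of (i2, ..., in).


[[a1, a2], a3] - [[a1, a3], a2]

Expand each bracket as ab - ba; the a1-initial words give the coefficients.
Composite bracket: [a1, [a2, a3]]
Each bracket splits as ab - ba, giving 4 signed words (2^2 = 4).
The a1-initial words carry the normal form:
  the word a1a2a3 carries sign +1 and contributes +[[a1, a2], a3]
  the word a1a3a2 carries sign -1 and contributes -[[a1, a3], a2]


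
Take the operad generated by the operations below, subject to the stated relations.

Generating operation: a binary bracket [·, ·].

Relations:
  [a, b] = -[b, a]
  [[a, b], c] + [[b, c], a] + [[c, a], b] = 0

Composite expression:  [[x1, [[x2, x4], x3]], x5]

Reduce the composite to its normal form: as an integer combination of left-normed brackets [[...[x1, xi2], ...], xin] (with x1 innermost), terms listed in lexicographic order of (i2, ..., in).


[[[[x1, x2], x4], x3], x5] - [[[[x1, x3], x2], x4], x5] + [[[[x1, x3], x4], x2], x5] - [[[[x1, x4], x2], x3], x5]


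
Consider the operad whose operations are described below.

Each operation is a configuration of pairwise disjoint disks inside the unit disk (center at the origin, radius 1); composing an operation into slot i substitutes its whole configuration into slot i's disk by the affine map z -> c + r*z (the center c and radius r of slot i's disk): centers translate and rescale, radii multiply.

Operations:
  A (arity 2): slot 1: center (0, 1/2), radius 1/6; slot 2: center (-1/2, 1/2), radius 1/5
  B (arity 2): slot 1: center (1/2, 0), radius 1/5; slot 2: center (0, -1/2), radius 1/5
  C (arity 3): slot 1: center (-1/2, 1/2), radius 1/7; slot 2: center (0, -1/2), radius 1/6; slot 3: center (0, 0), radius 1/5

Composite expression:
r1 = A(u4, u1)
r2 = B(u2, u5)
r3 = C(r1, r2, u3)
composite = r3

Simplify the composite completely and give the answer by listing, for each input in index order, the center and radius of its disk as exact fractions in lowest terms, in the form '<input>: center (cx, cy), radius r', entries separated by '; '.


u1: center (-4/7, 4/7), radius 1/35; u2: center (1/12, -1/2), radius 1/30; u3: center (0, 0), radius 1/5; u4: center (-1/2, 4/7), radius 1/42; u5: center (0, -7/12), radius 1/30

Nesting under C composes maps z -> c + r*z down each u-path.
for u4, the 2-step affine chain lands on center (-1/2, 4/7), radius 1/42
for u1, the 2-step affine chain lands on center (-4/7, 4/7), radius 1/35
for u2, the 2-step affine chain lands on center (1/12, -1/2), radius 1/30
for u5, the 2-step affine chain lands on center (0, -7/12), radius 1/30
for u3, the 1-step affine chain lands on center (0, 0), radius 1/5


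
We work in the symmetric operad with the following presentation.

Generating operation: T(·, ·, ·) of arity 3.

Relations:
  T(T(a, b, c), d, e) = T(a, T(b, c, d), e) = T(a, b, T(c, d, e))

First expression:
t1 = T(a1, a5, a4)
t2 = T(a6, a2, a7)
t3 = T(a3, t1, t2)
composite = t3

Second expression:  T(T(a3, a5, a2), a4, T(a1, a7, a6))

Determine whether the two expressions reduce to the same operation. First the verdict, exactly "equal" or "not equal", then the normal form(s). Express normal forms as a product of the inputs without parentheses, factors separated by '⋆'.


not equal; first: a3 ⋆ a1 ⋆ a5 ⋆ a4 ⋆ a6 ⋆ a2 ⋆ a7; second: a3 ⋆ a5 ⋆ a2 ⋆ a4 ⋆ a1 ⋆ a7 ⋆ a6

The first composite normalizes to a3 ⋆ a1 ⋆ a5 ⋆ a4 ⋆ a6 ⋆ a2 ⋆ a7
The second composite normalizes to a3 ⋆ a5 ⋆ a2 ⋆ a4 ⋆ a1 ⋆ a7 ⋆ a6
Distinct normal forms: not equal.


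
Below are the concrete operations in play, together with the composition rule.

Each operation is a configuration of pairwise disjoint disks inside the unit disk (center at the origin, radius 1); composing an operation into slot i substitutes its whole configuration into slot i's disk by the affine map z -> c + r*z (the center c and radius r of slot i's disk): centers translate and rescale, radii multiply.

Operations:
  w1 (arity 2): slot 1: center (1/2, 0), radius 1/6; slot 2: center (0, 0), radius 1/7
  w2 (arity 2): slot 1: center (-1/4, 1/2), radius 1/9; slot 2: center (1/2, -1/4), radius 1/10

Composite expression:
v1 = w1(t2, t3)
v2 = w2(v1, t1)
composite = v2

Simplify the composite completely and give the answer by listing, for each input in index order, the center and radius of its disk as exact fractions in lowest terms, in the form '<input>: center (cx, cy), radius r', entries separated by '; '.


t1: center (1/2, -1/4), radius 1/10; t2: center (-7/36, 1/2), radius 1/54; t3: center (-1/4, 1/2), radius 1/63


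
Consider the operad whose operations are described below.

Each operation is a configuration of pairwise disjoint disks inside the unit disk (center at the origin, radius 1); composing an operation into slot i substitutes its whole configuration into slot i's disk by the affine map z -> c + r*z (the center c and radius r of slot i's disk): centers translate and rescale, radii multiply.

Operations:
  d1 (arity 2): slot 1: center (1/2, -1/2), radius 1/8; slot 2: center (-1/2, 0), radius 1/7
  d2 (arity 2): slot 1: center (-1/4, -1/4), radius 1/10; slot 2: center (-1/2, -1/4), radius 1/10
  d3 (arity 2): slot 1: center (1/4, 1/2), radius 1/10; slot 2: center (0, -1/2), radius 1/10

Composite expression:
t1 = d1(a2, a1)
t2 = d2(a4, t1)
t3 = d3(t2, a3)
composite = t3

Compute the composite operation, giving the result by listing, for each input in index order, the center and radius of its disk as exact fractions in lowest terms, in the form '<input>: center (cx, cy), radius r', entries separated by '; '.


a1: center (39/200, 19/40), radius 1/700; a2: center (41/200, 47/100), radius 1/800; a3: center (0, -1/2), radius 1/10; a4: center (9/40, 19/40), radius 1/100

Only the slot chain above each a matters under d3; compose those maps.
a4: after 2 affine steps, its disk has center (9/40, 19/40), radius 1/100
a2: after 3 affine steps, its disk has center (41/200, 47/100), radius 1/800
a1: after 3 affine steps, its disk has center (39/200, 19/40), radius 1/700
a3: after 1 affine step, its disk has center (0, -1/2), radius 1/10


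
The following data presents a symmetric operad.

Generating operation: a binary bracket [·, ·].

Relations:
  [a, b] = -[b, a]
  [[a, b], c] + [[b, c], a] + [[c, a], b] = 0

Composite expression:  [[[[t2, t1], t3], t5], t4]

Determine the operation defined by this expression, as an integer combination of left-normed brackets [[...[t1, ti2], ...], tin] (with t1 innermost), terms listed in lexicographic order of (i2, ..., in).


-[[[[t1, t2], t3], t5], t4]

Antisymmetry and Jacobi reduce to t1-anchored left-normed brackets.
Composite bracket: [[[[t2, t1], t3], t5], t4]
Applying ab - ba throughout gives 16 signed words (2^4 = 16).
Collect the words opening with t1:
  t1t2t3t5t4 appears with sign -1, giving the term -[[[[t1, t2], t3], t5], t4]


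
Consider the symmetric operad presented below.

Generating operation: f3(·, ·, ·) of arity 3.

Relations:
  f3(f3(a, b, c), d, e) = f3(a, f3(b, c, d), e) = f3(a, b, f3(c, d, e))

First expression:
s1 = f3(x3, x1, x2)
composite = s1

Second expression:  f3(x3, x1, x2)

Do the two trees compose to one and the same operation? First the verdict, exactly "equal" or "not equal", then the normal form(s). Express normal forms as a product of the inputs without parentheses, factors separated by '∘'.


equal — both sides give x3 ∘ x1 ∘ x2

The first expression reduces to x3 ∘ x1 ∘ x2
The second expression reduces to x3 ∘ x1 ∘ x2
Identical normal forms: equal.


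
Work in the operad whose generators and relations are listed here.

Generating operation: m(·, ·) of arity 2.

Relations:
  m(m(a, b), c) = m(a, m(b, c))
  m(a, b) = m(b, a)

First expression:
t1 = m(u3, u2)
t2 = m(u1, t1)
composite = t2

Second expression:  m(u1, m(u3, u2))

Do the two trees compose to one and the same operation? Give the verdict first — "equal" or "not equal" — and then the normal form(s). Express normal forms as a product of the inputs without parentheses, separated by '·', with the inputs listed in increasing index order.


equal; the common form is u1 · u2 · u3


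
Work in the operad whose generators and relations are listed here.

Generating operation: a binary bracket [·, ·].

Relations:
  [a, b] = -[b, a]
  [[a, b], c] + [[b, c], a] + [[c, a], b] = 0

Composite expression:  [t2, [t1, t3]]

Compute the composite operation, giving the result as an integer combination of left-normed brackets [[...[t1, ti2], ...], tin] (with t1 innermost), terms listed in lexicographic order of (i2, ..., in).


-[[t1, t3], t2]

A multilinear Lie element is pinned by t1-initial words (t1 innermost).
Composite bracket: [t2, [t1, t3]]
Expanding via [a, b] = ab - ba: 4 signed words (2^2 = 4).
Only words starting with t1 matter:
  t1t3t2 appears with sign -1, giving the term -[[t1, t3], t2]


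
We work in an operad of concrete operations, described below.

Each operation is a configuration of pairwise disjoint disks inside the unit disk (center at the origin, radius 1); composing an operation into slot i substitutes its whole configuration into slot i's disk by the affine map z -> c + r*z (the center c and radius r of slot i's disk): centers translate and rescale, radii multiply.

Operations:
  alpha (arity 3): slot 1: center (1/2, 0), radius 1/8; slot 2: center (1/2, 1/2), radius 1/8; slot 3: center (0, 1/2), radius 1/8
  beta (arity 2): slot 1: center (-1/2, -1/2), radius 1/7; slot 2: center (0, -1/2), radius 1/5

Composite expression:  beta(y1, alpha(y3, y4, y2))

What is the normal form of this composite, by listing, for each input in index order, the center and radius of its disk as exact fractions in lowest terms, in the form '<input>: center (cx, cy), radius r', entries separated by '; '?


y1: center (-1/2, -1/2), radius 1/7; y2: center (0, -2/5), radius 1/40; y3: center (1/10, -1/2), radius 1/40; y4: center (1/10, -2/5), radius 1/40

Only the slot chain above each y matters under beta; compose those maps.
for y1, the 1-step affine chain lands on center (-1/2, -1/2), radius 1/7
for y3, the 2-step affine chain lands on center (1/10, -1/2), radius 1/40
for y4, the 2-step affine chain lands on center (1/10, -2/5), radius 1/40
for y2, the 2-step affine chain lands on center (0, -2/5), radius 1/40


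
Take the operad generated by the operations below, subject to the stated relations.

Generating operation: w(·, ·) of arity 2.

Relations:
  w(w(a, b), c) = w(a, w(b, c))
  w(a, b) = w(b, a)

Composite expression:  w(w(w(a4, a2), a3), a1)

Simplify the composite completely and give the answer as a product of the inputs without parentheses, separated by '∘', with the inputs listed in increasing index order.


a1 ∘ a2 ∘ a3 ∘ a4

With w associative and commutative, the a-input set is all that matters.
w(a4, a2) flattens to a4 ∘ a2
w(w(a4, a2), a3) flattens to a4 ∘ a2 ∘ a3
w(w(w(a4, a2), a3), a1) flattens to a4 ∘ a2 ∘ a3 ∘ a1
the factors in increasing index order: a1 ∘ a2 ∘ a3 ∘ a4


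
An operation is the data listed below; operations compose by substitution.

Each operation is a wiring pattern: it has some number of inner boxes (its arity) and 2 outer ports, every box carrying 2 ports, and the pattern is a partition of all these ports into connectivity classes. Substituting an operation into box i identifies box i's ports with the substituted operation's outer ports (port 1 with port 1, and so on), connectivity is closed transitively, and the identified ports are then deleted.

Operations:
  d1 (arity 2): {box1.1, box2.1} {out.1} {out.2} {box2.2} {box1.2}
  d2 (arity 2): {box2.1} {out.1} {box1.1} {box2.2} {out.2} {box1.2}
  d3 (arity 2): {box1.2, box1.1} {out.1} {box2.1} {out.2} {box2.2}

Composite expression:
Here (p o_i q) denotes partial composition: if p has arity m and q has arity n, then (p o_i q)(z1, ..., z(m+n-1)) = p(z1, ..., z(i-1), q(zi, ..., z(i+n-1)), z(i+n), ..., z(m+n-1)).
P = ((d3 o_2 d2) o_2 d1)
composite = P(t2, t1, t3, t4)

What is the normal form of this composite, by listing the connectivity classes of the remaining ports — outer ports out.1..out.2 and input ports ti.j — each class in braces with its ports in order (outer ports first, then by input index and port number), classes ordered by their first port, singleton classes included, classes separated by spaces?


Treat the ports identified at d3 as solder joints: merge, then drop.
through d1, on inputs (t1, t3): {out.1} {out.2} {t1.1, t3.1} {t1.2} {t3.2} (out.j = stage outer ports)
through d2, on inputs (t1, t3, t4): {out.1} {out.2} {t1.1, t3.1} {t1.2} {t3.2} {t4.1} {t4.2} (out.j = stage outer ports)
through d3, on inputs (t2, t1, t3, t4): {out.1} {out.2} {t1.1, t3.1} {t1.2} {t2.1, t2.2} {t3.2} {t4.1} {t4.2} (out.j = stage outer ports)

{out.1} {out.2} {t1.1, t3.1} {t1.2} {t2.1, t2.2} {t3.2} {t4.1} {t4.2}


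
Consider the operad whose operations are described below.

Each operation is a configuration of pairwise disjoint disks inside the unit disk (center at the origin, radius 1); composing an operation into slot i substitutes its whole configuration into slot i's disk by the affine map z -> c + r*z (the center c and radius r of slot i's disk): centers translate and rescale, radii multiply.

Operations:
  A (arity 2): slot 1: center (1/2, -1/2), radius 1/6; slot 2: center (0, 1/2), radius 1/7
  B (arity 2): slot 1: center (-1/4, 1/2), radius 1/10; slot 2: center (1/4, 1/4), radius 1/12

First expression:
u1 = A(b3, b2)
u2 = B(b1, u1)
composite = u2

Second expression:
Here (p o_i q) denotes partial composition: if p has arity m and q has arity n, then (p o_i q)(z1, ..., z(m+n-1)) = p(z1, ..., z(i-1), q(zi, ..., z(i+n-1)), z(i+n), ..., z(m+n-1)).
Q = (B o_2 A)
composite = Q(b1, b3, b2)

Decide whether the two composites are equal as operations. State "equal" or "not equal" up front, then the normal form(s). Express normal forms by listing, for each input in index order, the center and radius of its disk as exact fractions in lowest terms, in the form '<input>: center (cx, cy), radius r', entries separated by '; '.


equal — both sides give b1: center (-1/4, 1/2), radius 1/10; b2: center (1/4, 7/24), radius 1/84; b3: center (7/24, 5/24), radius 1/72

The first expression reduces to b1: center (-1/4, 1/2), radius 1/10; b2: center (1/4, 7/24), radius 1/84; b3: center (7/24, 5/24), radius 1/72
The second expression reduces to b1: center (-1/4, 1/2), radius 1/10; b2: center (1/4, 7/24), radius 1/84; b3: center (7/24, 5/24), radius 1/72
Both agree, so they are equal.
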